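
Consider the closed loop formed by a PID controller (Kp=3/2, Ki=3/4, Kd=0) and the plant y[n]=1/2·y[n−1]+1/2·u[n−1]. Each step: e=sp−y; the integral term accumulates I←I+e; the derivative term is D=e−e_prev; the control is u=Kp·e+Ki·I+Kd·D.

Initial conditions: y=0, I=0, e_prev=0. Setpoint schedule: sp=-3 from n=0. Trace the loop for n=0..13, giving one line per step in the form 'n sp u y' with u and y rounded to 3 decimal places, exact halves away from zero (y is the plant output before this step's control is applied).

(exact arithmetic carried between steps; '≈' marks a value shown rounded to 6 d.p. or computed from one; I and e_prev carry over from the previous line; the table rounds u and y to 3 d.p., halves away from zero)
n=0: y=0, sp=-3, e=sp−y=-3; I=-3, D=e−e_prev=-3; u=3/2·(-3)+3/4·(-3)+0·(-3)=-6.75; next y=1/2·0+1/2·(-6.75)=-3.375
n=1: y=-3.375, sp=-3, e=sp−y=0.375; I=-2.625, D=e−e_prev=3.375; u=3/2·0.375+3/4·(-2.625)+0·3.375=-1.40625; next y=1/2·(-3.375)+1/2·(-1.40625)=-2.390625
n=2: y=-2.390625, sp=-3, e=sp−y=-0.609375; I=-3.234375, D=e−e_prev=-0.984375; u=3/2·(-0.609375)+3/4·(-3.234375)+0·(-0.984375)≈-3.339844; next y=1/2·(-2.390625)+1/2·(-3.339844)≈-2.865234
n=3: y≈-2.865234, sp=-3, e=sp−y≈-0.134766; I≈-3.369141, D=e−e_prev≈0.474609; u=3/2·(-0.134766)+3/4·(-3.369141)+0·0.474609≈-2.729004; next y=1/2·(-2.865234)+1/2·(-2.729004)≈-2.797119
n=4: y≈-2.797119, sp=-3, e=sp−y≈-0.202881; I≈-3.572021, D=e−e_prev≈-0.068115; u=3/2·(-0.202881)+3/4·(-3.572021)+0·(-0.068115)≈-2.983337; next y=1/2·(-2.797119)+1/2·(-2.983337)≈-2.890228
n=5: y≈-2.890228, sp=-3, e=sp−y≈-0.109772; I≈-3.681793, D=e−e_prev≈0.093109; u=3/2·(-0.109772)+3/4·(-3.681793)+0·0.093109≈-2.926003; next y=1/2·(-2.890228)+1/2·(-2.926003)≈-2.908115
n=6: y≈-2.908115, sp=-3, e=sp−y≈-0.091885; I≈-3.773678, D=e−e_prev≈0.017887; u=3/2·(-0.091885)+3/4·(-3.773678)+0·0.017887≈-2.968085; next y=1/2·(-2.908115)+1/2·(-2.968085)≈-2.938100
n=7: y≈-2.938100, sp=-3, e=sp−y≈-0.061900; I≈-3.835577, D=e−e_prev≈0.029985; u=3/2·(-0.061900)+3/4·(-3.835577)+0·0.029985≈-2.969533; next y=1/2·(-2.938100)+1/2·(-2.969533)≈-2.953816
n=8: y≈-2.953816, sp=-3, e=sp−y≈-0.046184; I≈-3.881761, D=e−e_prev≈0.015716; u=3/2·(-0.046184)+3/4·(-3.881761)+0·0.015716≈-2.980596; next y=1/2·(-2.953816)+1/2·(-2.980596)≈-2.967206
n=9: y≈-2.967206, sp=-3, e=sp−y≈-0.032794; I≈-3.914555, D=e−e_prev≈0.013390; u=3/2·(-0.032794)+3/4·(-3.914555)+0·0.013390≈-2.985107; next y=1/2·(-2.967206)+1/2·(-2.985107)≈-2.976156
n=10: y≈-2.976156, sp=-3, e=sp−y≈-0.023844; I≈-3.938398, D=e−e_prev≈0.008950; u=3/2·(-0.023844)+3/4·(-3.938398)+0·0.008950≈-2.989564; next y=1/2·(-2.976156)+1/2·(-2.989564)≈-2.982860
n=11: y≈-2.982860, sp=-3, e=sp−y≈-0.017140; I≈-3.955538, D=e−e_prev≈0.006704; u=3/2·(-0.017140)+3/4·(-3.955538)+0·0.006704≈-2.992363; next y=1/2·(-2.982860)+1/2·(-2.992363)≈-2.987612
n=12: y≈-2.987612, sp=-3, e=sp−y≈-0.012388; I≈-3.967926, D=e−e_prev≈0.004751; u=3/2·(-0.012388)+3/4·(-3.967926)+0·0.004751≈-2.994527; next y=1/2·(-2.987612)+1/2·(-2.994527)≈-2.991069
n=13: y≈-2.991069, sp=-3, e=sp−y≈-0.008931; I≈-3.976857, D=e−e_prev≈0.003458; u=3/2·(-0.008931)+3/4·(-3.976857)+0·0.003458≈-2.996038; next y=1/2·(-2.991069)+1/2·(-2.996038)≈-2.993554

0 -3 -6.750 0.000
1 -3 -1.406 -3.375
2 -3 -3.340 -2.391
3 -3 -2.729 -2.865
4 -3 -2.983 -2.797
5 -3 -2.926 -2.890
6 -3 -2.968 -2.908
7 -3 -2.970 -2.938
8 -3 -2.981 -2.954
9 -3 -2.985 -2.967
10 -3 -2.990 -2.976
11 -3 -2.992 -2.983
12 -3 -2.995 -2.988
13 -3 -2.996 -2.991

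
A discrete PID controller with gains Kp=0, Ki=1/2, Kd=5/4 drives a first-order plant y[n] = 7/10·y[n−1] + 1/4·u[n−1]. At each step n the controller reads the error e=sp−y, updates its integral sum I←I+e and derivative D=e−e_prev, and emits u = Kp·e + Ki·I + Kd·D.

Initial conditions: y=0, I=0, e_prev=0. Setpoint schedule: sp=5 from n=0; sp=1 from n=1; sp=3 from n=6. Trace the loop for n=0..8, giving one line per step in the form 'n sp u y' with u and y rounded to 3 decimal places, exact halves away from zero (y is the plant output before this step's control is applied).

0 5 8.750 0.000
1 1 -5.828 2.188
2 1 5.011 0.074
3 1 0.679 1.305
4 1 2.452 1.083
5 1 1.629 1.371
6 3 5.311 1.367
7 3 2.017 2.285
8 3 3.839 2.104

(exact arithmetic carried between steps; '≈' marks a value shown rounded to 6 d.p. or computed from one; I and e_prev carry over from the previous line; the table rounds u and y to 3 d.p., halves away from zero)
n=0: y=0, sp=5, e=sp−y=5; I=5, D=e−e_prev=5; u=0·5+1/2·5+5/4·5=8.75; next y=7/10·0+1/4·8.75=2.1875
n=1: y=2.1875, sp=1, e=sp−y=-1.1875; I=3.8125, D=e−e_prev=-6.1875; u=0·(-1.1875)+1/2·3.8125+5/4·(-6.1875)=-5.828125; next y=7/10·2.1875+1/4·(-5.828125)≈0.074219
n=2: y≈0.074219, sp=1, e=sp−y≈0.925781; I≈4.738281, D=e−e_prev≈2.113281; u=0·0.925781+1/2·4.738281+5/4·2.113281≈5.010742; next y=7/10·0.074219+1/4·5.010742≈1.304639
n=3: y≈1.304639, sp=1, e=sp−y≈-0.304639; I≈4.433643, D=e−e_prev≈-1.230420; u=0·(-0.304639)+1/2·4.433643+5/4·(-1.230420)≈0.678796; next y=7/10·1.304639+1/4·0.678796≈1.082946
n=4: y≈1.082946, sp=1, e=sp−y≈-0.082946; I≈4.350696, D=e−e_prev≈0.221693; u=0·(-0.082946)+1/2·4.350696+5/4·0.221693≈2.452464; next y=7/10·1.082946+1/4·2.452464≈1.371178
n=5: y≈1.371178, sp=1, e=sp−y≈-0.371178; I≈3.979518, D=e−e_prev≈-0.288232; u=0·(-0.371178)+1/2·3.979518+5/4·(-0.288232)≈1.629469; next y=7/10·1.371178+1/4·1.629469≈1.367192
n=6: y≈1.367192, sp=3, e=sp−y≈1.632808; I≈5.612326, D=e−e_prev≈2.003986; u=0·1.632808+1/2·5.612326+5/4·2.003986≈5.311146; next y=7/10·1.367192+1/4·5.311146≈2.284821
n=7: y≈2.284821, sp=3, e=sp−y≈0.715179; I≈6.327505, D=e−e_prev≈-0.917629; u=0·0.715179+1/2·6.327505+5/4·(-0.917629)≈2.016717; next y=7/10·2.284821+1/4·2.016717≈2.103554
n=8: y≈2.103554, sp=3, e=sp−y≈0.896446; I≈7.223951, D=e−e_prev≈0.181267; u=0·0.896446+1/2·7.223951+5/4·0.181267≈3.838560; next y=7/10·2.103554+1/4·3.838560≈2.432128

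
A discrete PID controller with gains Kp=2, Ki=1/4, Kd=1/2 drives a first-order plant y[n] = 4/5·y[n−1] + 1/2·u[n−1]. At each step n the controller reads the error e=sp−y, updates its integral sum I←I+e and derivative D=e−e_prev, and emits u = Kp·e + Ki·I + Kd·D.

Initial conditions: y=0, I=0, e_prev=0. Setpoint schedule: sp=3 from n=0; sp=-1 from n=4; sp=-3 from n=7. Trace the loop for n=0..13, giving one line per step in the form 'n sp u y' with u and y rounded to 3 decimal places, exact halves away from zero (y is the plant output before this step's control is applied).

(exact arithmetic carried between steps; '≈' marks a value shown rounded to 6 d.p. or computed from one; I and e_prev carry over from the previous line; the table rounds u and y to 3 d.p., halves away from zero)
n=0: y=0, sp=3, e=sp−y=3; I=3, D=e−e_prev=3; u=2·3+1/4·3+1/2·3=8.25; next y=4/5·0+1/2·8.25=4.125
n=1: y=4.125, sp=3, e=sp−y=-1.125; I=1.875, D=e−e_prev=-4.125; u=2·(-1.125)+1/4·1.875+1/2·(-4.125)=-3.84375; next y=4/5·4.125+1/2·(-3.84375)=1.378125
n=2: y=1.378125, sp=3, e=sp−y=1.621875; I=3.496875, D=e−e_prev=2.746875; u=2·1.621875+1/4·3.496875+1/2·2.746875≈5.491406; next y=4/5·1.378125+1/2·5.491406≈3.848203
n=3: y≈3.848203, sp=3, e=sp−y≈-0.848203; I≈2.648672, D=e−e_prev≈-2.470078; u=2·(-0.848203)+1/4·2.648672+1/2·(-2.470078)≈-2.269277; next y=4/5·3.848203+1/2·(-2.269277)≈1.943924
n=4: y≈1.943924, sp=-1, e=sp−y≈-2.943924; I≈-0.295252, D=e−e_prev≈-2.095721; u=2·(-2.943924)+1/4·(-0.295252)+1/2·(-2.095721)≈-7.009521; next y=4/5·1.943924+1/2·(-7.009521)≈-1.949621
n=5: y≈-1.949621, sp=-1, e=sp−y≈0.949621; I≈0.654369, D=e−e_prev≈3.893545; u=2·0.949621+1/4·0.654369+1/2·3.893545≈4.009608; next y=4/5·(-1.949621)+1/2·4.009608≈0.445107
n=6: y≈0.445107, sp=-1, e=sp−y≈-1.445107; I≈-0.790737, D=e−e_prev≈-2.394728; u=2·(-1.445107)+1/4·(-0.790737)+1/2·(-2.394728)≈-4.285262; next y=4/5·0.445107+1/2·(-4.285262)≈-1.786546
n=7: y≈-1.786546, sp=-3, e=sp−y≈-1.213454; I≈-2.004192, D=e−e_prev≈0.231652; u=2·(-1.213454)+1/4·(-2.004192)+1/2·0.231652≈-2.812131; next y=4/5·(-1.786546)+1/2·(-2.812131)≈-2.835302
n=8: y≈-2.835302, sp=-3, e=sp−y≈-0.164698; I≈-2.168890, D=e−e_prev≈1.048756; u=2·(-0.164698)+1/4·(-2.168890)+1/2·1.048756≈-0.347241; next y=4/5·(-2.835302)+1/2·(-0.347241)≈-2.441862
n=9: y≈-2.441862, sp=-3, e=sp−y≈-0.558138; I≈-2.727028, D=e−e_prev≈-0.393440; u=2·(-0.558138)+1/4·(-2.727028)+1/2·(-0.393440)≈-1.994753; next y=4/5·(-2.441862)+1/2·(-1.994753)≈-2.950866
n=10: y≈-2.950866, sp=-3, e=sp−y≈-0.049134; I≈-2.776162, D=e−e_prev≈0.509004; u=2·(-0.049134)+1/4·(-2.776162)+1/2·0.509004≈-0.537806; next y=4/5·(-2.950866)+1/2·(-0.537806)≈-2.629596
n=11: y≈-2.629596, sp=-3, e=sp−y≈-0.370404; I≈-3.146566, D=e−e_prev≈-0.321270; u=2·(-0.370404)+1/4·(-3.146566)+1/2·(-0.321270)≈-1.688085; next y=4/5·(-2.629596)+1/2·(-1.688085)≈-2.947719
n=12: y≈-2.947719, sp=-3, e=sp−y≈-0.052281; I≈-3.198847, D=e−e_prev≈0.318123; u=2·(-0.052281)+1/4·(-3.198847)+1/2·0.318123≈-0.745212; next y=4/5·(-2.947719)+1/2·(-0.745212)≈-2.730781
n=13: y≈-2.730781, sp=-3, e=sp−y≈-0.269219; I≈-3.468066, D=e−e_prev≈-0.216938; u=2·(-0.269219)+1/4·(-3.468066)+1/2·(-0.216938)≈-1.513923; next y=4/5·(-2.730781)+1/2·(-1.513923)≈-2.941586

0 3 8.250 0.000
1 3 -3.844 4.125
2 3 5.491 1.378
3 3 -2.269 3.848
4 -1 -7.010 1.944
5 -1 4.010 -1.950
6 -1 -4.285 0.445
7 -3 -2.812 -1.787
8 -3 -0.347 -2.835
9 -3 -1.995 -2.442
10 -3 -0.538 -2.951
11 -3 -1.688 -2.630
12 -3 -0.745 -2.948
13 -3 -1.514 -2.731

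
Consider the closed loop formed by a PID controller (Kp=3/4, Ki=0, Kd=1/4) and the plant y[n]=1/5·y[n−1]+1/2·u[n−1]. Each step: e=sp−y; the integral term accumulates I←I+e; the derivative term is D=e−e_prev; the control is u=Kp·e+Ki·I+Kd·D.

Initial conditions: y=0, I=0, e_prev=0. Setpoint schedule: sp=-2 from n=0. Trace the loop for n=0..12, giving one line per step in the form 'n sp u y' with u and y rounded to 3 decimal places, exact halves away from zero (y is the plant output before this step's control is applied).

0 -2 -2.000 0.000
1 -2 -0.500 -1.000
2 -2 -1.300 -0.450
3 -2 -0.873 -0.740
4 -2 -1.101 -0.584
5 -2 -0.979 -0.667
6 -2 -1.044 -0.623
7 -2 -1.009 -0.647
8 -2 -1.028 -0.634
9 -2 -1.018 -0.641
10 -2 -1.023 -0.637
11 -2 -1.020 -0.639
12 -2 -1.022 -0.638

(exact arithmetic carried between steps; '≈' marks a value shown rounded to 6 d.p. or computed from one; I and e_prev carry over from the previous line; the table rounds u and y to 3 d.p., halves away from zero)
n=0: y=0, sp=-2, e=sp−y=-2; I=-2, D=e−e_prev=-2; u=3/4·(-2)+0·(-2)+1/4·(-2)=-2; next y=1/5·0+1/2·(-2)=-1
n=1: y=-1, sp=-2, e=sp−y=-1; I=-3, D=e−e_prev=1; u=3/4·(-1)+0·(-3)+1/4·1=-0.5; next y=1/5·(-1)+1/2·(-0.5)=-0.45
n=2: y=-0.45, sp=-2, e=sp−y=-1.55; I=-4.55, D=e−e_prev=-0.55; u=3/4·(-1.55)+0·(-4.55)+1/4·(-0.55)=-1.3; next y=1/5·(-0.45)+1/2·(-1.3)=-0.74
n=3: y=-0.74, sp=-2, e=sp−y=-1.26; I=-5.81, D=e−e_prev=0.29; u=3/4·(-1.26)+0·(-5.81)+1/4·0.29=-0.8725; next y=1/5·(-0.74)+1/2·(-0.8725)=-0.58425
n=4: y=-0.58425, sp=-2, e=sp−y=-1.41575; I=-7.22575, D=e−e_prev=-0.15575; u=3/4·(-1.41575)+0·(-7.22575)+1/4·(-0.15575)=-1.10075; next y=1/5·(-0.58425)+1/2·(-1.10075)=-0.667225
n=5: y=-0.667225, sp=-2, e=sp−y=-1.332775; I=-8.558525, D=e−e_prev=0.082975; u=3/4·(-1.332775)+0·(-8.558525)+1/4·0.082975≈-0.978838; next y=1/5·(-0.667225)+1/2·(-0.978838)≈-0.622864
n=6: y≈-0.622864, sp=-2, e=sp−y≈-1.377136; I≈-9.935661, D=e−e_prev≈-0.044361; u=3/4·(-1.377136)+0·(-9.935661)+1/4·(-0.044361)≈-1.043943; next y=1/5·(-0.622864)+1/2·(-1.043943)≈-0.646544
n=7: y=-0.646544, sp=-2, e=sp−y=-1.353456; I≈-11.289117, D=e−e_prev≈0.023680; u=3/4·(-1.353456)+0·(-11.289117)+1/4·0.023680≈-1.009172; next y=1/5·(-0.646544)+1/2·(-1.009172)≈-0.633895
n=8: y≈-0.633895, sp=-2, e=sp−y≈-1.366105; I≈-12.655222, D=e−e_prev≈-0.012649; u=3/4·(-1.366105)+0·(-12.655222)+1/4·(-0.012649)≈-1.027741; next y=1/5·(-0.633895)+1/2·(-1.027741)≈-0.640650
n=9: y≈-0.640650, sp=-2, e=sp−y≈-1.359350; I≈-14.014573, D=e−e_prev≈0.006755; u=3/4·(-1.359350)+0·(-14.014573)+1/4·0.006755≈-1.017824; next y=1/5·(-0.640650)+1/2·(-1.017824)≈-0.637042
n=10: y≈-0.637042, sp=-2, e=sp−y≈-1.362958; I≈-15.377531, D=e−e_prev≈-0.003608; u=3/4·(-1.362958)+0·(-15.377531)+1/4·(-0.003608)≈-1.023120; next y=1/5·(-0.637042)+1/2·(-1.023120)≈-0.638969
n=11: y≈-0.638969, sp=-2, e=sp−y≈-1.361031; I≈-16.738562, D=e−e_prev≈0.001927; u=3/4·(-1.361031)+0·(-16.738562)+1/4·0.001927≈-1.020292; next y=1/5·(-0.638969)+1/2·(-1.020292)≈-0.637940
n=12: y≈-0.637940, sp=-2, e=sp−y≈-1.362060; I≈-18.100623, D=e−e_prev≈-0.001029; u=3/4·(-1.362060)+0·(-18.100623)+1/4·(-0.001029)≈-1.021802; next y=1/5·(-0.637940)+1/2·(-1.021802)≈-0.638489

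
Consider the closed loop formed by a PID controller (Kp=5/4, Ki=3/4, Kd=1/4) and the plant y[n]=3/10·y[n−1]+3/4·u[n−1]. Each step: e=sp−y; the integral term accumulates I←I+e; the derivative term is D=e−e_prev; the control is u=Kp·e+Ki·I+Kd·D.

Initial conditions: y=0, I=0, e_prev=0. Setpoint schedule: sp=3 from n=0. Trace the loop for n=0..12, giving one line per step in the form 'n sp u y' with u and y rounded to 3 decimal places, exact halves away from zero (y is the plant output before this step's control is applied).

0 3 6.750 0.000
1 3 -3.141 5.063
2 3 9.851 -0.837
3 3 -6.688 7.138
4 3 14.730 -2.875
5 3 -12.751 10.185
6 3 22.684 -6.508
7 3 -22.888 15.061
8 3 35.803 -12.648
9 3 -39.726 23.058
10 3 57.511 -22.877
11 3 -67.646 36.270
12 3 93.466 -39.853

(exact arithmetic carried between steps; '≈' marks a value shown rounded to 6 d.p. or computed from one; I and e_prev carry over from the previous line; the table rounds u and y to 3 d.p., halves away from zero)
n=0: y=0, sp=3, e=sp−y=3; I=3, D=e−e_prev=3; u=5/4·3+3/4·3+1/4·3=6.75; next y=3/10·0+3/4·6.75=5.0625
n=1: y=5.0625, sp=3, e=sp−y=-2.0625; I=0.9375, D=e−e_prev=-5.0625; u=5/4·(-2.0625)+3/4·0.9375+1/4·(-5.0625)=-3.140625; next y=3/10·5.0625+3/4·(-3.140625)≈-0.836719
n=2: y≈-0.836719, sp=3, e=sp−y≈3.836719; I≈4.774219, D=e−e_prev≈5.899219; u=5/4·3.836719+3/4·4.774219+1/4·5.899219≈9.851367; next y=3/10·(-0.836719)+3/4·9.851367≈7.137510
n=3: y≈7.137510, sp=3, e=sp−y≈-4.137510; I≈0.636709, D=e−e_prev≈-7.974229; u=5/4·(-4.137510)+3/4·0.636709+1/4·(-7.974229)≈-6.687913; next y=3/10·7.137510+3/4·(-6.687913)≈-2.874682
n=4: y≈-2.874682, sp=3, e=sp−y≈5.874682; I≈6.511391, D=e−e_prev≈10.012191; u=5/4·5.874682+3/4·6.511391+1/4·10.012191≈14.729943; next y=3/10·(-2.874682)+3/4·14.729943≈10.185052
n=5: y≈10.185052, sp=3, e=sp−y≈-7.185052; I≈-0.673662, D=e−e_prev≈-13.059734; u=5/4·(-7.185052)+3/4·(-0.673662)+1/4·(-13.059734)≈-12.751496; next y=3/10·10.185052+3/4·(-12.751496)≈-6.508106
n=6: y≈-6.508106, sp=3, e=sp−y≈9.508106; I≈8.834444, D=e−e_prev≈16.693158; u=5/4·9.508106+3/4·8.834444+1/4·16.693158≈22.684255; next y=3/10·(-6.508106)+3/4·22.684255≈15.060759
n=7: y≈15.060759, sp=3, e=sp−y≈-12.060759; I≈-3.226316, D=e−e_prev≈-21.568865; u=5/4·(-12.060759)+3/4·(-3.226316)+1/4·(-21.568865)≈-22.887902; next y=3/10·15.060759+3/4·(-22.887902)≈-12.647699
n=8: y≈-12.647699, sp=3, e=sp−y≈15.647699; I≈12.421383, D=e−e_prev≈27.708458; u=5/4·15.647699+3/4·12.421383+1/4·27.708458≈35.802776; next y=3/10·(-12.647699)+3/4·35.802776≈23.057772
n=9: y≈23.057772, sp=3, e=sp−y≈-20.057772; I≈-7.636389, D=e−e_prev≈-35.705471; u=5/4·(-20.057772)+3/4·(-7.636389)+1/4·(-35.705471)≈-39.725875; next y=3/10·23.057772+3/4·(-39.725875)≈-22.877074
n=10: y≈-22.877074, sp=3, e=sp−y≈25.877074; I≈18.240686, D=e−e_prev≈45.934846; u=5/4·25.877074+3/4·18.240686+1/4·45.934846≈57.510569; next y=3/10·(-22.877074)+3/4·57.510569≈36.269804
n=11: y≈36.269804, sp=3, e=sp−y≈-33.269804; I≈-15.029119, D=e−e_prev≈-59.146878; u=5/4·(-33.269804)+3/4·(-15.029119)+1/4·(-59.146878)≈-67.645814; next y=3/10·36.269804+3/4·(-67.645814)≈-39.853419
n=12: y≈-39.853419, sp=3, e=sp−y≈42.853419; I≈27.824300, D=e−e_prev≈76.123223; u=5/4·42.853419+3/4·27.824300+1/4·76.123223≈93.465805; next y=3/10·(-39.853419)+3/4·93.465805≈58.143328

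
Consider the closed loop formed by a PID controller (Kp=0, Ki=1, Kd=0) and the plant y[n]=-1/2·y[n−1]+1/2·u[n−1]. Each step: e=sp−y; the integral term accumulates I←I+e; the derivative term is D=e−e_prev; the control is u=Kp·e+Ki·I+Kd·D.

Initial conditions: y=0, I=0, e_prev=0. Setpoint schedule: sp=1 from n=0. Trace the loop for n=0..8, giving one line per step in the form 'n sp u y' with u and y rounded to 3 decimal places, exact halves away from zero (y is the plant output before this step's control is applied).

(exact arithmetic carried between steps; '≈' marks a value shown rounded to 6 d.p. or computed from one; I and e_prev carry over from the previous line; the table rounds u and y to 3 d.p., halves away from zero)
n=0: y=0, sp=1, e=sp−y=1; I=1, D=e−e_prev=1; u=0·1+1·1+0·1=1; next y=-1/2·0+1/2·1=0.5
n=1: y=0.5, sp=1, e=sp−y=0.5; I=1.5, D=e−e_prev=-0.5; u=0·0.5+1·1.5+0·(-0.5)=1.5; next y=-1/2·0.5+1/2·1.5=0.5
n=2: y=0.5, sp=1, e=sp−y=0.5; I=2, D=e−e_prev=0; u=0·0.5+1·2+0·0=2; next y=-1/2·0.5+1/2·2=0.75
n=3: y=0.75, sp=1, e=sp−y=0.25; I=2.25, D=e−e_prev=-0.25; u=0·0.25+1·2.25+0·(-0.25)=2.25; next y=-1/2·0.75+1/2·2.25=0.75
n=4: y=0.75, sp=1, e=sp−y=0.25; I=2.5, D=e−e_prev=0; u=0·0.25+1·2.5+0·0=2.5; next y=-1/2·0.75+1/2·2.5=0.875
n=5: y=0.875, sp=1, e=sp−y=0.125; I=2.625, D=e−e_prev=-0.125; u=0·0.125+1·2.625+0·(-0.125)=2.625; next y=-1/2·0.875+1/2·2.625=0.875
n=6: y=0.875, sp=1, e=sp−y=0.125; I=2.75, D=e−e_prev=0; u=0·0.125+1·2.75+0·0=2.75; next y=-1/2·0.875+1/2·2.75=0.9375
n=7: y=0.9375, sp=1, e=sp−y=0.0625; I=2.8125, D=e−e_prev=-0.0625; u=0·0.0625+1·2.8125+0·(-0.0625)=2.8125; next y=-1/2·0.9375+1/2·2.8125=0.9375
n=8: y=0.9375, sp=1, e=sp−y=0.0625; I=2.875, D=e−e_prev=0; u=0·0.0625+1·2.875+0·0=2.875; next y=-1/2·0.9375+1/2·2.875=0.96875

0 1 1.000 0.000
1 1 1.500 0.500
2 1 2.000 0.500
3 1 2.250 0.750
4 1 2.500 0.750
5 1 2.625 0.875
6 1 2.750 0.875
7 1 2.813 0.938
8 1 2.875 0.938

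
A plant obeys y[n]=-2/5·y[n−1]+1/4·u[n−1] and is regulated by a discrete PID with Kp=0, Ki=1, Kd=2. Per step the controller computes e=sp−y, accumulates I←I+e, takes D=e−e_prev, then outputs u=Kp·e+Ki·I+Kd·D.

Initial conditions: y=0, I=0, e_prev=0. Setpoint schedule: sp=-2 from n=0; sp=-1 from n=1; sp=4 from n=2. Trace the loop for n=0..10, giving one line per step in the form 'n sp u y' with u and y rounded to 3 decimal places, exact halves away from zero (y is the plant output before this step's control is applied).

0 -2 -6.000 0.000
1 -1 3.500 -1.500
2 4 5.075 1.475
3 4 5.939 0.679
4 4 6.064 1.213
5 4 10.467 1.031
6 4 9.550 2.204
7 4 15.789 1.506
8 4 11.369 3.345
9 4 21.225 1.504
10 4 10.438 4.704

(exact arithmetic carried between steps; '≈' marks a value shown rounded to 6 d.p. or computed from one; I and e_prev carry over from the previous line; the table rounds u and y to 3 d.p., halves away from zero)
n=0: y=0, sp=-2, e=sp−y=-2; I=-2, D=e−e_prev=-2; u=0·(-2)+1·(-2)+2·(-2)=-6; next y=-2/5·0+1/4·(-6)=-1.5
n=1: y=-1.5, sp=-1, e=sp−y=0.5; I=-1.5, D=e−e_prev=2.5; u=0·0.5+1·(-1.5)+2·2.5=3.5; next y=-2/5·(-1.5)+1/4·3.5=1.475
n=2: y=1.475, sp=4, e=sp−y=2.525; I=1.025, D=e−e_prev=2.025; u=0·2.525+1·1.025+2·2.025=5.075; next y=-2/5·1.475+1/4·5.075=0.67875
n=3: y=0.67875, sp=4, e=sp−y=3.32125; I=4.34625, D=e−e_prev=0.79625; u=0·3.32125+1·4.34625+2·0.79625=5.93875; next y=-2/5·0.67875+1/4·5.93875≈1.213188
n=4: y≈1.213188, sp=4, e=sp−y≈2.786813; I≈7.133063, D=e−e_prev≈-0.534438; u=0·2.786813+1·7.133063+2·(-0.534438)≈6.064188; next y=-2/5·1.213188+1/4·6.064188≈1.030772
n=5: y≈1.030772, sp=4, e=sp−y≈2.969228; I≈10.102291, D=e−e_prev≈0.182416; u=0·2.969228+1·10.102291+2·0.182416≈10.467122; next y=-2/5·1.030772+1/4·10.467122≈2.204472
n=6: y≈2.204472, sp=4, e=sp−y≈1.795528; I≈11.897819, D=e−e_prev≈-1.173700; u=0·1.795528+1·11.897819+2·(-1.173700)≈9.550419; next y=-2/5·2.204472+1/4·9.550419≈1.505816
n=7: y≈1.505816, sp=4, e=sp−y≈2.494184; I≈14.392003, D=e−e_prev≈0.698656; u=0·2.494184+1·14.392003+2·0.698656≈15.789314; next y=-2/5·1.505816+1/4·15.789314≈3.345002
n=8: y≈3.345002, sp=4, e=sp−y≈0.654998; I≈15.047001, D=e−e_prev≈-1.839186; u=0·0.654998+1·15.047001+2·(-1.839186)≈11.368629; next y=-2/5·3.345002+1/4·11.368629≈1.504156
n=9: y≈1.504156, sp=4, e=sp−y≈2.495844; I≈17.542844, D=e−e_prev≈1.840846; u=0·2.495844+1·17.542844+2·1.840846≈21.224536; next y=-2/5·1.504156+1/4·21.224536≈4.704471
n=10: y≈4.704471, sp=4, e=sp−y≈-0.704471; I≈16.838373, D=e−e_prev≈-3.200315; u=0·(-0.704471)+1·16.838373+2·(-3.200315)≈10.437743; next y=-2/5·4.704471+1/4·10.437743≈0.727647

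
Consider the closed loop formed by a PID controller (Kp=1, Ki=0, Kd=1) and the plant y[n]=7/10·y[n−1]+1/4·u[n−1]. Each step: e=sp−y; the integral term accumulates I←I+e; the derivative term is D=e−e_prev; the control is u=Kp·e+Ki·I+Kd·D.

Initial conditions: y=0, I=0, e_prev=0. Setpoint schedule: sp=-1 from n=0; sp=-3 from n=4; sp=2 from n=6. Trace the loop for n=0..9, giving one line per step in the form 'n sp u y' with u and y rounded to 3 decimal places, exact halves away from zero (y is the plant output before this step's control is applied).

0 -1 -2.000 0.000
1 -1 0.000 -0.500
2 -1 -0.800 -0.350
3 -1 -0.460 -0.445
4 -3 -4.592 -0.427
5 -3 -0.533 -1.447
6 2 7.845 -1.146
7 2 -1.464 1.159
8 2 2.268 0.445
9 2 0.688 0.879

(exact arithmetic carried between steps; '≈' marks a value shown rounded to 6 d.p. or computed from one; I and e_prev carry over from the previous line; the table rounds u and y to 3 d.p., halves away from zero)
n=0: y=0, sp=-1, e=sp−y=-1; I=-1, D=e−e_prev=-1; u=1·(-1)+0·(-1)+1·(-1)=-2; next y=7/10·0+1/4·(-2)=-0.5
n=1: y=-0.5, sp=-1, e=sp−y=-0.5; I=-1.5, D=e−e_prev=0.5; u=1·(-0.5)+0·(-1.5)+1·0.5=0; next y=7/10·(-0.5)+1/4·0=-0.35
n=2: y=-0.35, sp=-1, e=sp−y=-0.65; I=-2.15, D=e−e_prev=-0.15; u=1·(-0.65)+0·(-2.15)+1·(-0.15)=-0.8; next y=7/10·(-0.35)+1/4·(-0.8)=-0.445
n=3: y=-0.445, sp=-1, e=sp−y=-0.555; I=-2.705, D=e−e_prev=0.095; u=1·(-0.555)+0·(-2.705)+1·0.095=-0.46; next y=7/10·(-0.445)+1/4·(-0.46)=-0.4265
n=4: y=-0.4265, sp=-3, e=sp−y=-2.5735; I=-5.2785, D=e−e_prev=-2.0185; u=1·(-2.5735)+0·(-5.2785)+1·(-2.0185)=-4.592; next y=7/10·(-0.4265)+1/4·(-4.592)=-1.44655
n=5: y=-1.44655, sp=-3, e=sp−y=-1.55345; I=-6.83195, D=e−e_prev=1.02005; u=1·(-1.55345)+0·(-6.83195)+1·1.02005=-0.5334; next y=7/10·(-1.44655)+1/4·(-0.5334)=-1.145935
n=6: y=-1.145935, sp=2, e=sp−y=3.145935; I=-3.686015, D=e−e_prev=4.699385; u=1·3.145935+0·(-3.686015)+1·4.699385=7.84532; next y=7/10·(-1.145935)+1/4·7.84532≈1.159176
n=7: y≈1.159176, sp=2, e=sp−y≈0.840825; I≈-2.845191, D=e−e_prev≈-2.305111; u=1·0.840825+0·(-2.845191)+1·(-2.305111)≈-1.464286; next y=7/10·1.159176+1/4·(-1.464286)≈0.445351
n=8: y≈0.445351, sp=2, e=sp−y≈1.554649; I≈-1.290542, D=e−e_prev≈0.713824; u=1·1.554649+0·(-1.290542)+1·0.713824≈2.268473; next y=7/10·0.445351+1/4·2.268473≈0.878864
n=9: y≈0.878864, sp=2, e=sp−y≈1.121136; I≈-0.169406, D=e−e_prev≈-0.433513; u=1·1.121136+0·(-0.169406)+1·(-0.433513)≈0.687623; next y=7/10·0.878864+1/4·0.687623≈0.787111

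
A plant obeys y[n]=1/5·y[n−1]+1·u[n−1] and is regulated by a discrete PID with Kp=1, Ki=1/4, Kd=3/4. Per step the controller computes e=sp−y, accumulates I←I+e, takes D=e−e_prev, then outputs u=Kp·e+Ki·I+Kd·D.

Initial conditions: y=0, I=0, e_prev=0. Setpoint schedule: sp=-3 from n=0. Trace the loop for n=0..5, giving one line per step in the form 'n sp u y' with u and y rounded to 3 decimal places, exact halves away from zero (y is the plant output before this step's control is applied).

(exact arithmetic carried between steps; '≈' marks a value shown rounded to 6 d.p. or computed from one; I and e_prev carry over from the previous line; the table rounds u and y to 3 d.p., halves away from zero)
n=0: y=0, sp=-3, e=sp−y=-3; I=-3, D=e−e_prev=-3; u=1·(-3)+1/4·(-3)+3/4·(-3)=-6; next y=1/5·0+1·(-6)=-6
n=1: y=-6, sp=-3, e=sp−y=3; I=0, D=e−e_prev=6; u=1·3+1/4·0+3/4·6=7.5; next y=1/5·(-6)+1·7.5=6.3
n=2: y=6.3, sp=-3, e=sp−y=-9.3; I=-9.3, D=e−e_prev=-12.3; u=1·(-9.3)+1/4·(-9.3)+3/4·(-12.3)=-20.85; next y=1/5·6.3+1·(-20.85)=-19.59
n=3: y=-19.59, sp=-3, e=sp−y=16.59; I=7.29, D=e−e_prev=25.89; u=1·16.59+1/4·7.29+3/4·25.89=37.83; next y=1/5·(-19.59)+1·37.83=33.912
n=4: y=33.912, sp=-3, e=sp−y=-36.912; I=-29.622, D=e−e_prev=-53.502; u=1·(-36.912)+1/4·(-29.622)+3/4·(-53.502)=-84.444; next y=1/5·33.912+1·(-84.444)=-77.6616
n=5: y=-77.6616, sp=-3, e=sp−y=74.6616; I=45.0396, D=e−e_prev=111.5736; u=1·74.6616+1/4·45.0396+3/4·111.5736=169.6017; next y=1/5·(-77.6616)+1·169.6017=154.06938

0 -3 -6.000 0.000
1 -3 7.500 -6.000
2 -3 -20.850 6.300
3 -3 37.830 -19.590
4 -3 -84.444 33.912
5 -3 169.602 -77.662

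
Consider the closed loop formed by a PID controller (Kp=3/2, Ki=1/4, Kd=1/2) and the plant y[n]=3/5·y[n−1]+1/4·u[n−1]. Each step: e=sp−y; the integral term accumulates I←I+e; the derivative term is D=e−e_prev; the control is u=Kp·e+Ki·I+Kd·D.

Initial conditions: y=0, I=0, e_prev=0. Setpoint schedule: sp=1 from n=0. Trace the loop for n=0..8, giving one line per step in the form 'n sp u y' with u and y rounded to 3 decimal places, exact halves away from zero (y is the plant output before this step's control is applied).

0 1 2.250 0.000
1 1 0.734 0.563
2 1 1.218 0.521
3 1 1.101 0.617
4 1 1.181 0.646
5 1 1.200 0.683
6 1 1.237 0.710
7 1 1.266 0.735
8 1 1.295 0.758

(exact arithmetic carried between steps; '≈' marks a value shown rounded to 6 d.p. or computed from one; I and e_prev carry over from the previous line; the table rounds u and y to 3 d.p., halves away from zero)
n=0: y=0, sp=1, e=sp−y=1; I=1, D=e−e_prev=1; u=3/2·1+1/4·1+1/2·1=2.25; next y=3/5·0+1/4·2.25=0.5625
n=1: y=0.5625, sp=1, e=sp−y=0.4375; I=1.4375, D=e−e_prev=-0.5625; u=3/2·0.4375+1/4·1.4375+1/2·(-0.5625)=0.734375; next y=3/5·0.5625+1/4·0.734375≈0.521094
n=2: y≈0.521094, sp=1, e=sp−y≈0.478906; I≈1.916406, D=e−e_prev≈0.041406; u=3/2·0.478906+1/4·1.916406+1/2·0.041406≈1.218164; next y=3/5·0.521094+1/4·1.218164≈0.617197
n=3: y≈0.617197, sp=1, e=sp−y≈0.382803; I≈2.299209, D=e−e_prev≈-0.096104; u=3/2·0.382803+1/4·2.299209+1/2·(-0.096104)≈1.100955; next y=3/5·0.617197+1/4·1.100955≈0.645557
n=4: y≈0.645557, sp=1, e=sp−y≈0.354443; I≈2.653652, D=e−e_prev≈-0.028360; u=3/2·0.354443+1/4·2.653652+1/2·(-0.028360)≈1.180898; next y=3/5·0.645557+1/4·1.180898≈0.682559
n=5: y≈0.682559, sp=1, e=sp−y≈0.317441; I≈2.971093, D=e−e_prev≈-0.037002; u=3/2·0.317441+1/4·2.971093+1/2·(-0.037002)≈1.200435; next y=3/5·0.682559+1/4·1.200435≈0.709644
n=6: y≈0.709644, sp=1, e=sp−y≈0.290356; I≈3.261450, D=e−e_prev≈-0.027085; u=3/2·0.290356+1/4·3.261450+1/2·(-0.027085)≈1.237354; next y=3/5·0.709644+1/4·1.237354≈0.735125
n=7: y≈0.735125, sp=1, e=sp−y≈0.264875; I≈3.526325, D=e−e_prev≈-0.025481; u=3/2·0.264875+1/4·3.526325+1/2·(-0.025481)≈1.266153; next y=3/5·0.735125+1/4·1.266153≈0.757613
n=8: y≈0.757613, sp=1, e=sp−y≈0.242387; I≈3.768711, D=e−e_prev≈-0.022488; u=3/2·0.242387+1/4·3.768711+1/2·(-0.022488)≈1.294514; next y=3/5·0.757613+1/4·1.294514≈0.778196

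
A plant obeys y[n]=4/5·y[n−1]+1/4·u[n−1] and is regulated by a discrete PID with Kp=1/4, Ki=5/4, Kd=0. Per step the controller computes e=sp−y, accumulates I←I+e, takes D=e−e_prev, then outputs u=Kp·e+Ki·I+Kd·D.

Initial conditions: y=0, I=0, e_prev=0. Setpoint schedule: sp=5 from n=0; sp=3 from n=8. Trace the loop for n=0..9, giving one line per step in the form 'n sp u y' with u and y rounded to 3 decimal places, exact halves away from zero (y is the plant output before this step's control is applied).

(exact arithmetic carried between steps; '≈' marks a value shown rounded to 6 d.p. or computed from one; I and e_prev carry over from the previous line; the table rounds u and y to 3 d.p., halves away from zero)
n=0: y=0, sp=5, e=sp−y=5; I=5, D=e−e_prev=5; u=1/4·5+5/4·5+0·5=7.5; next y=4/5·0+1/4·7.5=1.875
n=1: y=1.875, sp=5, e=sp−y=3.125; I=8.125, D=e−e_prev=-1.875; u=1/4·3.125+5/4·8.125+0·(-1.875)=10.9375; next y=4/5·1.875+1/4·10.9375=4.234375
n=2: y=4.234375, sp=5, e=sp−y=0.765625; I=8.890625, D=e−e_prev=-2.359375; u=1/4·0.765625+5/4·8.890625+0·(-2.359375)≈11.304688; next y=4/5·4.234375+1/4·11.304688≈6.213672
n=3: y≈6.213672, sp=5, e=sp−y≈-1.213672; I≈7.676953, D=e−e_prev≈-1.979297; u=1/4·(-1.213672)+5/4·7.676953+0·(-1.979297)≈9.292773; next y=4/5·6.213672+1/4·9.292773≈7.294131
n=4: y≈7.294131, sp=5, e=sp−y≈-2.294131; I≈5.382822, D=e−e_prev≈-1.080459; u=1/4·(-2.294131)+5/4·5.382822+0·(-1.080459)≈6.154995; next y=4/5·7.294131+1/4·6.154995≈7.374053
n=5: y≈7.374053, sp=5, e=sp−y≈-2.374053; I≈3.008769, D=e−e_prev≈-0.079923; u=1/4·(-2.374053)+5/4·3.008769+0·(-0.079923)≈3.167448; next y=4/5·7.374053+1/4·3.167448≈6.691105
n=6: y≈6.691105, sp=5, e=sp−y≈-1.691105; I≈1.317664, D=e−e_prev≈0.682949; u=1/4·(-1.691105)+5/4·1.317664+0·0.682949≈1.224304; next y=4/5·6.691105+1/4·1.224304≈5.658960
n=7: y≈5.658960, sp=5, e=sp−y≈-0.658960; I≈0.658704, D=e−e_prev≈1.032145; u=1/4·(-0.658960)+5/4·0.658704+0·1.032145≈0.658641; next y=4/5·5.658960+1/4·0.658641≈4.691828
n=8: y≈4.691828, sp=3, e=sp−y≈-1.691828; I≈-1.033124, D=e−e_prev≈-1.032868; u=1/4·(-1.691828)+5/4·(-1.033124)+0·(-1.032868)≈-1.714361; next y=4/5·4.691828+1/4·(-1.714361)≈3.324872
n=9: y≈3.324872, sp=3, e=sp−y≈-0.324872; I≈-1.357996, D=e−e_prev≈1.366956; u=1/4·(-0.324872)+5/4·(-1.357996)+0·1.366956≈-1.778712; next y=4/5·3.324872+1/4·(-1.778712)≈2.215219

0 5 7.500 0.000
1 5 10.938 1.875
2 5 11.305 4.234
3 5 9.293 6.214
4 5 6.155 7.294
5 5 3.167 7.374
6 5 1.224 6.691
7 5 0.659 5.659
8 3 -1.714 4.692
9 3 -1.779 3.325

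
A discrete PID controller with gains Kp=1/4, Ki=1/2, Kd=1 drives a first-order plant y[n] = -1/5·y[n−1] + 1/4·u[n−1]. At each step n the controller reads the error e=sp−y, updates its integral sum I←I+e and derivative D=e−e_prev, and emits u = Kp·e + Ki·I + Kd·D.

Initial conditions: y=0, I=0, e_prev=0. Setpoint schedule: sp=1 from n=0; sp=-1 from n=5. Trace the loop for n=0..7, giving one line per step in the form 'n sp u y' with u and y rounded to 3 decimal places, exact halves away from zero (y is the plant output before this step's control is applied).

(exact arithmetic carried between steps; '≈' marks a value shown rounded to 6 d.p. or computed from one; I and e_prev carry over from the previous line; the table rounds u and y to 3 d.p., halves away from zero)
n=0: y=0, sp=1, e=sp−y=1; I=1, D=e−e_prev=1; u=1/4·1+1/2·1+1·1=1.75; next y=-1/5·0+1/4·1.75=0.4375
n=1: y=0.4375, sp=1, e=sp−y=0.5625; I=1.5625, D=e−e_prev=-0.4375; u=1/4·0.5625+1/2·1.5625+1·(-0.4375)=0.484375; next y=-1/5·0.4375+1/4·0.484375≈0.033594
n=2: y≈0.033594, sp=1, e=sp−y≈0.966406; I≈2.528906, D=e−e_prev≈0.403906; u=1/4·0.966406+1/2·2.528906+1·0.403906≈1.909961; next y=-1/5·0.033594+1/4·1.909961≈0.470771
n=3: y≈0.470771, sp=1, e=sp−y≈0.529229; I≈3.058135, D=e−e_prev≈-0.437178; u=1/4·0.529229+1/2·3.058135+1·(-0.437178)≈1.224197; next y=-1/5·0.470771+1/4·1.224197≈0.211895
n=4: y≈0.211895, sp=1, e=sp−y≈0.788105; I≈3.846240, D=e−e_prev≈0.258877; u=1/4·0.788105+1/2·3.846240+1·0.258877≈2.379023; next y=-1/5·0.211895+1/4·2.379023≈0.552377
n=5: y≈0.552377, sp=-1, e=sp−y≈-1.552377; I≈2.293863, D=e−e_prev≈-2.340482; u=1/4·(-1.552377)+1/2·2.293863+1·(-2.340482)≈-1.581644; next y=-1/5·0.552377+1/4·(-1.581644)≈-0.505886
n=6: y≈-0.505886, sp=-1, e=sp−y≈-0.494114; I≈1.799750, D=e−e_prev≈1.058263; u=1/4·(-0.494114)+1/2·1.799750+1·1.058263≈1.834610; next y=-1/5·(-0.505886)+1/4·1.834610≈0.559830
n=7: y≈0.559830, sp=-1, e=sp−y≈-1.559830; I≈0.239920, D=e−e_prev≈-1.065716; u=1/4·(-1.559830)+1/2·0.239920+1·(-1.065716)≈-1.335714; next y=-1/5·0.559830+1/4·(-1.335714)≈-0.445894

0 1 1.750 0.000
1 1 0.484 0.438
2 1 1.910 0.034
3 1 1.224 0.471
4 1 2.379 0.212
5 -1 -1.582 0.552
6 -1 1.835 -0.506
7 -1 -1.336 0.560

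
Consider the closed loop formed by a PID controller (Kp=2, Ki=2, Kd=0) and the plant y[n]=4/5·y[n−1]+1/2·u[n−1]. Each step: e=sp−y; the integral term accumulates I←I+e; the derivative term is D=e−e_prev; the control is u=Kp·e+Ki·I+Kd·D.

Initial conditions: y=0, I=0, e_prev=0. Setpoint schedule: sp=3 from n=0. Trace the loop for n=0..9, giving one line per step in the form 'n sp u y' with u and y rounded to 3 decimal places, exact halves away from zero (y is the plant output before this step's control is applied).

(exact arithmetic carried between steps; '≈' marks a value shown rounded to 6 d.p. or computed from one; I and e_prev carry over from the previous line; the table rounds u and y to 3 d.p., halves away from zero)
n=0: y=0, sp=3, e=sp−y=3; I=3, D=e−e_prev=3; u=2·3+2·3+0·3=12; next y=4/5·0+1/2·12=6
n=1: y=6, sp=3, e=sp−y=-3; I=0, D=e−e_prev=-6; u=2·(-3)+2·0+0·(-6)=-6; next y=4/5·6+1/2·(-6)=1.8
n=2: y=1.8, sp=3, e=sp−y=1.2; I=1.2, D=e−e_prev=4.2; u=2·1.2+2·1.2+0·4.2=4.8; next y=4/5·1.8+1/2·4.8=3.84
n=3: y=3.84, sp=3, e=sp−y=-0.84; I=0.36, D=e−e_prev=-2.04; u=2·(-0.84)+2·0.36+0·(-2.04)=-0.96; next y=4/5·3.84+1/2·(-0.96)=2.592
n=4: y=2.592, sp=3, e=sp−y=0.408; I=0.768, D=e−e_prev=1.248; u=2·0.408+2·0.768+0·1.248=2.352; next y=4/5·2.592+1/2·2.352=3.2496
n=5: y=3.2496, sp=3, e=sp−y=-0.2496; I=0.5184, D=e−e_prev=-0.6576; u=2·(-0.2496)+2·0.5184+0·(-0.6576)=0.5376; next y=4/5·3.2496+1/2·0.5376=2.86848
n=6: y=2.86848, sp=3, e=sp−y=0.13152; I=0.64992, D=e−e_prev=0.38112; u=2·0.13152+2·0.64992+0·0.38112=1.56288; next y=4/5·2.86848+1/2·1.56288=3.076224
n=7: y=3.076224, sp=3, e=sp−y=-0.076224; I=0.573696, D=e−e_prev=-0.207744; u=2·(-0.076224)+2·0.573696+0·(-0.207744)=0.994944; next y=4/5·3.076224+1/2·0.994944≈2.958451
n=8: y≈2.958451, sp=3, e=sp−y≈0.041549; I≈0.615245, D=e−e_prev≈0.117773; u=2·0.041549+2·0.615245+0·0.117773≈1.313587; next y=4/5·2.958451+1/2·1.313587≈3.023555
n=9: y≈3.023555, sp=3, e=sp−y≈-0.023555; I≈0.591690, D=e−e_prev≈-0.065103; u=2·(-0.023555)+2·0.591690+0·(-0.065103)≈1.136271; next y=4/5·3.023555+1/2·1.136271≈2.986979

0 3 12.000 0.000
1 3 -6.000 6.000
2 3 4.800 1.800
3 3 -0.960 3.840
4 3 2.352 2.592
5 3 0.538 3.250
6 3 1.563 2.868
7 3 0.995 3.076
8 3 1.314 2.958
9 3 1.136 3.024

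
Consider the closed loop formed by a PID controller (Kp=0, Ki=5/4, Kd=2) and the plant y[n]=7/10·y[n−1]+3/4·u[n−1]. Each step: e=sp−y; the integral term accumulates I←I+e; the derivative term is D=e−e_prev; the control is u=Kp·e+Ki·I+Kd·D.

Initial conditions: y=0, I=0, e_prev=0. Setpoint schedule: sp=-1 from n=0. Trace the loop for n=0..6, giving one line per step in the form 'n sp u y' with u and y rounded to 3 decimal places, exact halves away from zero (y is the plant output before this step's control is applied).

0 -1 -3.250 0.000
1 -1 5.422 -2.438
2 -1 -13.249 2.360
3 -1 26.741 -8.284
4 -1 -58.701 14.257
5 -1 124.295 -34.046
6 -1 -267.167 69.389

(exact arithmetic carried between steps; '≈' marks a value shown rounded to 6 d.p. or computed from one; I and e_prev carry over from the previous line; the table rounds u and y to 3 d.p., halves away from zero)
n=0: y=0, sp=-1, e=sp−y=-1; I=-1, D=e−e_prev=-1; u=0·(-1)+5/4·(-1)+2·(-1)=-3.25; next y=7/10·0+3/4·(-3.25)=-2.4375
n=1: y=-2.4375, sp=-1, e=sp−y=1.4375; I=0.4375, D=e−e_prev=2.4375; u=0·1.4375+5/4·0.4375+2·2.4375=5.421875; next y=7/10·(-2.4375)+3/4·5.421875≈2.360156
n=2: y≈2.360156, sp=-1, e=sp−y≈-3.360156; I≈-2.922656, D=e−e_prev≈-4.797656; u=0·(-3.360156)+5/4·(-2.922656)+2·(-4.797656)≈-13.248633; next y=7/10·2.360156+3/4·(-13.248633)≈-8.284365
n=3: y≈-8.284365, sp=-1, e=sp−y≈7.284365; I≈4.361709, D=e−e_prev≈10.644521; u=0·7.284365+5/4·4.361709+2·10.644521≈26.741179; next y=7/10·(-8.284365)+3/4·26.741179≈14.256829
n=4: y≈14.256829, sp=-1, e=sp−y≈-15.256829; I≈-10.895120, D=e−e_prev≈-22.541194; u=0·(-15.256829)+5/4·(-10.895120)+2·(-22.541194)≈-58.701288; next y=7/10·14.256829+3/4·(-58.701288)≈-34.046186
n=5: y≈-34.046186, sp=-1, e=sp−y≈33.046186; I≈22.151066, D=e−e_prev≈48.303014; u=0·33.046186+5/4·22.151066+2·48.303014≈124.294861; next y=7/10·(-34.046186)+3/4·124.294861≈69.388816
n=6: y≈69.388816, sp=-1, e=sp−y≈-70.388816; I≈-48.237750, D=e−e_prev≈-103.435001; u=0·(-70.388816)+5/4·(-48.237750)+2·(-103.435001)≈-267.167190; next y=7/10·69.388816+3/4·(-267.167190)≈-151.803222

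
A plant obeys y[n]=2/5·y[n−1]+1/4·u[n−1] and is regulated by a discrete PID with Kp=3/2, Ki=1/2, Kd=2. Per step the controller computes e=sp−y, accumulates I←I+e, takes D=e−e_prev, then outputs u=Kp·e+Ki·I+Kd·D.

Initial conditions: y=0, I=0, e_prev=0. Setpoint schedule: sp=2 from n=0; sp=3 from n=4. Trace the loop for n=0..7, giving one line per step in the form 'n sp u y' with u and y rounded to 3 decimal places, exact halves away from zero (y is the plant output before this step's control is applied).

(exact arithmetic carried between steps; '≈' marks a value shown rounded to 6 d.p. or computed from one; I and e_prev carry over from the previous line; the table rounds u and y to 3 d.p., halves away from zero)
n=0: y=0, sp=2, e=sp−y=2; I=2, D=e−e_prev=2; u=3/2·2+1/2·2+2·2=8; next y=2/5·0+1/4·8=2
n=1: y=2, sp=2, e=sp−y=0; I=2, D=e−e_prev=-2; u=3/2·0+1/2·2+2·(-2)=-3; next y=2/5·2+1/4·(-3)=0.05
n=2: y=0.05, sp=2, e=sp−y=1.95; I=3.95, D=e−e_prev=1.95; u=3/2·1.95+1/2·3.95+2·1.95=8.8; next y=2/5·0.05+1/4·8.8=2.22
n=3: y=2.22, sp=2, e=sp−y=-0.22; I=3.73, D=e−e_prev=-2.17; u=3/2·(-0.22)+1/2·3.73+2·(-2.17)=-2.805; next y=2/5·2.22+1/4·(-2.805)=0.18675
n=4: y=0.18675, sp=3, e=sp−y=2.81325; I=6.54325, D=e−e_prev=3.03325; u=3/2·2.81325+1/2·6.54325+2·3.03325=13.558; next y=2/5·0.18675+1/4·13.558=3.4642
n=5: y=3.4642, sp=3, e=sp−y=-0.4642; I=6.07905, D=e−e_prev=-3.27745; u=3/2·(-0.4642)+1/2·6.07905+2·(-3.27745)=-4.211675; next y=2/5·3.4642+1/4·(-4.211675)≈0.332761
n=6: y≈0.332761, sp=3, e=sp−y≈2.667239; I≈8.746289, D=e−e_prev≈3.131439; u=3/2·2.667239+1/2·8.746289+2·3.131439≈14.63688; next y=2/5·0.332761+1/4·14.63688≈3.792325
n=7: y≈3.792325, sp=3, e=sp−y≈-0.792325; I≈7.953964, D=e−e_prev≈-3.459563; u=3/2·(-0.792325)+1/2·7.953964+2·(-3.459563)≈-4.130631; next y=2/5·3.792325+1/4·(-4.130631)≈0.484272

0 2 8.000 0.000
1 2 -3.000 2.000
2 2 8.800 0.050
3 2 -2.805 2.220
4 3 13.558 0.187
5 3 -4.212 3.464
6 3 14.637 0.333
7 3 -4.131 3.792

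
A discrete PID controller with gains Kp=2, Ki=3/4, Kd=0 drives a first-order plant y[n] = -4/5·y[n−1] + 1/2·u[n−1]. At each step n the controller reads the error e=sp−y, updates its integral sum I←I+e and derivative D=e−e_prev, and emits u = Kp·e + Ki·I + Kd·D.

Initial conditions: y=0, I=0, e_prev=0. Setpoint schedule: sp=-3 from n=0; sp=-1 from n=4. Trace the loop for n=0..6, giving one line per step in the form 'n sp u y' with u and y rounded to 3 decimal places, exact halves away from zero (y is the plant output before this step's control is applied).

0 -3 -8.250 0.000
1 -3 0.844 -4.125
2 -3 -19.891 3.722
3 -3 20.841 -12.923
4 -1 -58.843 20.759
5 -1 108.504 -46.029
6 -1 -234.760 91.075

(exact arithmetic carried between steps; '≈' marks a value shown rounded to 6 d.p. or computed from one; I and e_prev carry over from the previous line; the table rounds u and y to 3 d.p., halves away from zero)
n=0: y=0, sp=-3, e=sp−y=-3; I=-3, D=e−e_prev=-3; u=2·(-3)+3/4·(-3)+0·(-3)=-8.25; next y=-4/5·0+1/2·(-8.25)=-4.125
n=1: y=-4.125, sp=-3, e=sp−y=1.125; I=-1.875, D=e−e_prev=4.125; u=2·1.125+3/4·(-1.875)+0·4.125=0.84375; next y=-4/5·(-4.125)+1/2·0.84375=3.721875
n=2: y=3.721875, sp=-3, e=sp−y=-6.721875; I=-8.596875, D=e−e_prev=-7.846875; u=2·(-6.721875)+3/4·(-8.596875)+0·(-7.846875)≈-19.891406; next y=-4/5·3.721875+1/2·(-19.891406)≈-12.923203
n=3: y≈-12.923203, sp=-3, e=sp−y≈9.923203; I≈1.326328, D=e−e_prev≈16.645078; u=2·9.923203+3/4·1.326328+0·16.645078≈20.841152; next y=-4/5·(-12.923203)+1/2·20.841152≈20.759139
n=4: y≈20.759139, sp=-1, e=sp−y≈-21.759139; I≈-20.432811, D=e−e_prev≈-31.682342; u=2·(-21.759139)+3/4·(-20.432811)+0·(-31.682342)≈-58.842885; next y=-4/5·20.759139+1/2·(-58.842885)≈-46.028754
n=5: y≈-46.028754, sp=-1, e=sp−y≈45.028754; I≈24.595943, D=e−e_prev≈66.787892; u=2·45.028754+3/4·24.595943+0·66.787892≈108.504464; next y=-4/5·(-46.028754)+1/2·108.504464≈91.075235
n=6: y≈91.075235, sp=-1, e=sp−y≈-92.075235; I≈-67.479292, D=e−e_prev≈-137.103989; u=2·(-92.075235)+3/4·(-67.479292)+0·(-137.103989)≈-234.759939; next y=-4/5·91.075235+1/2·(-234.759939)≈-190.240158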